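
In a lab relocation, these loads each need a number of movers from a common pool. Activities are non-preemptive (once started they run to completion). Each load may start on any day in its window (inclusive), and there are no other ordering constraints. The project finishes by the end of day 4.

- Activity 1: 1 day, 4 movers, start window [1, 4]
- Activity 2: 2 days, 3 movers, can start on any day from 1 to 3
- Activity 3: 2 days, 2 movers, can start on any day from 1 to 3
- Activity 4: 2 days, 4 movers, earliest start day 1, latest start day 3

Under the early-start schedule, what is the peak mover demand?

13

Early-start schedule: Activity 1@1, Activity 2@1, Activity 3@1, Activity 4@1.
Load per day: day 1: 13, day 2: 9, day 3: 0, day 4: 0.
Peak is 13.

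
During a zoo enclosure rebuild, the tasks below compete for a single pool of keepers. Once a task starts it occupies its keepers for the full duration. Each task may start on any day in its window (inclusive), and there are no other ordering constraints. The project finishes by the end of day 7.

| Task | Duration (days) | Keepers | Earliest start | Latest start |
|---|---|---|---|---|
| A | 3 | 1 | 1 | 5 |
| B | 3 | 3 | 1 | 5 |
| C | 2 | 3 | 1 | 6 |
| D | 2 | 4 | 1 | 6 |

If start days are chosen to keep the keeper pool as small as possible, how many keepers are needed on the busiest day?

4

Early-start (A@1, B@1, C@1, D@1) gives peak 11: d1:11  d2:11  d3:4  d4:0  d5:0  d6:0  d7:0.
Shift C→4, D→6.
Schedule A@1, B@1, C@4, D@6: d1:4  d2:4  d3:4  d4:3  d5:3  d6:4  d7:4 — peak 4.
Total keeper-days = 26 over 7 days ⇒ peak ≥ ⌈26/7⌉ = 4, so 4 is optimal.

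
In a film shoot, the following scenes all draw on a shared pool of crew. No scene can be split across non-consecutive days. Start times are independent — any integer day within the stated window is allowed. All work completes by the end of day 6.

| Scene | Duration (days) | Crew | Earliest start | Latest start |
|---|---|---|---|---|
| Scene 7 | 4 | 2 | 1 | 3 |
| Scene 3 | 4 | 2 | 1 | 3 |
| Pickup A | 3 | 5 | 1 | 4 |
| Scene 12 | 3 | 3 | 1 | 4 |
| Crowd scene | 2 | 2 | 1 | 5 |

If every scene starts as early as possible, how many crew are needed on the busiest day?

Early-start schedule: Scene 7@1, Scene 3@1, Pickup A@1, Scene 12@1, Crowd scene@1.
Load per day: day 1: 14, day 2: 14, day 3: 12, day 4: 4, day 5: 0, day 6: 0.
Peak is 14.

14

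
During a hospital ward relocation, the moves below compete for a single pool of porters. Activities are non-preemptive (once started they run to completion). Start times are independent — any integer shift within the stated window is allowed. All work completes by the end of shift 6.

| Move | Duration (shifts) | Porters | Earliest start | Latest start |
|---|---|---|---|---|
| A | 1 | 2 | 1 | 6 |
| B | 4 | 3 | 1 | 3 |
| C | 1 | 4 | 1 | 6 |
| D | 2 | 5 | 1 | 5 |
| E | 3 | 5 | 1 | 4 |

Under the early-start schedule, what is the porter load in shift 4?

3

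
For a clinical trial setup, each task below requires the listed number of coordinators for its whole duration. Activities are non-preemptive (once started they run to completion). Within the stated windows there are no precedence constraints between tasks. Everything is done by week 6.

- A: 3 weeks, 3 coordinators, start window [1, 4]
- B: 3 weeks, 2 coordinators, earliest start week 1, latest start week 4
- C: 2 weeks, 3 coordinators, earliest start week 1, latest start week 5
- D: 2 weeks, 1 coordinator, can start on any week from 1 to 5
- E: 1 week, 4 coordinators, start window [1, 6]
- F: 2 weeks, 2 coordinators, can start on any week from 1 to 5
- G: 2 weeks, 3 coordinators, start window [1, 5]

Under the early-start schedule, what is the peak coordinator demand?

Early-start schedule: A@1, B@1, C@1, D@1, E@1, F@1, G@1.
Load per week: week 1: 18, week 2: 14, week 3: 5, week 4: 0, week 5: 0, week 6: 0.
Peak is 18.

18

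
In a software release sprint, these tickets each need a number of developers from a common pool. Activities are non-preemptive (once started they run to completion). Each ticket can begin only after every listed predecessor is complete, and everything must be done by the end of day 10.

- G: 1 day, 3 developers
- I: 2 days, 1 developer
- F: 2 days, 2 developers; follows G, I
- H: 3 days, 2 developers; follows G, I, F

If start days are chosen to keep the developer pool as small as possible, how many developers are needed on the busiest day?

3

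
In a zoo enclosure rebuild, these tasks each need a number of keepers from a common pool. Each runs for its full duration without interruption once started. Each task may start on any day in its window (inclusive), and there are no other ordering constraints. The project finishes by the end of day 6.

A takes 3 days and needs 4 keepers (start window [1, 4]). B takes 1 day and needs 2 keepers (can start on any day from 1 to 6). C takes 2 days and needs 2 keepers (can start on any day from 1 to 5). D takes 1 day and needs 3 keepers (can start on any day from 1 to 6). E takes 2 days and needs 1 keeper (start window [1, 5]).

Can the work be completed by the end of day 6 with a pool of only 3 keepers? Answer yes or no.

no

Total keeper-days = 23; over 6 days the average is 23/6 > 3, so some day must exceed 3.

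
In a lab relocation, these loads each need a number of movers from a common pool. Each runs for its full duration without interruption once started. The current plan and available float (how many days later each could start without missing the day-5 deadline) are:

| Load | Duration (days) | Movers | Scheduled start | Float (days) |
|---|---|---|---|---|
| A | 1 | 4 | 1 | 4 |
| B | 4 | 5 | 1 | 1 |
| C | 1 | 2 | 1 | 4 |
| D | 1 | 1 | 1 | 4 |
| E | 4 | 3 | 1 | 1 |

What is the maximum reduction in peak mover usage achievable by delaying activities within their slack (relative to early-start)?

Early-start peak: d1:15  d2:8  d3:8  d4:8  d5:0 ⇒ 15.
Leveled (A@1, B@2, C@1, D@1, E@2): d1:7  d2:8  d3:8  d4:8  d5:8 ⇒ 8.
Reduction 15 − 8 = 7.

7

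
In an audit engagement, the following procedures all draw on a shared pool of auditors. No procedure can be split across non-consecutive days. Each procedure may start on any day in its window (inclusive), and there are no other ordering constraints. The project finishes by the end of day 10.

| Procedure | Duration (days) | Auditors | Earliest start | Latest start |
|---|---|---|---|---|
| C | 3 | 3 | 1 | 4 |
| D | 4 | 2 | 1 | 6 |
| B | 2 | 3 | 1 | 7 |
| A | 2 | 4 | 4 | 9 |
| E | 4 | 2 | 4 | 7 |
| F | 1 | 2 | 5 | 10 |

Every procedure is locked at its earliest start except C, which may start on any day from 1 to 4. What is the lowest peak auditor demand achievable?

C@1: d1:8  d2:8  d3:5  d4:8  d5:8  d6:2  d7:2  d8:0  d9:0  d10:0 → peak 8
C@2: d1:5  d2:8  d3:5  d4:11  d5:8  d6:2  d7:2  d8:0  d9:0  d10:0 → peak 11
C@3: d1:5  d2:5  d3:5  d4:11  d5:11  d6:2  d7:2  d8:0  d9:0  d10:0 → peak 11
C@4: d1:5  d2:5  d3:2  d4:11  d5:11  d6:5  d7:2  d8:0  d9:0  d10:0 → peak 11
Best is C@1, peak 8.

8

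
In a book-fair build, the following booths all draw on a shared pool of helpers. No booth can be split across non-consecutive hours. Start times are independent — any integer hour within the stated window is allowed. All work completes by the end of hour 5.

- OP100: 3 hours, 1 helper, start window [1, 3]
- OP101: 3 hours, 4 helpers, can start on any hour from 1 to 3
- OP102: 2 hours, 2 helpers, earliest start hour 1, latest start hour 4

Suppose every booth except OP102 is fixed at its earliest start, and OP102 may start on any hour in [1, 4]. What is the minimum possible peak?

5

OP102@1: h1:7  h2:7  h3:5  h4:0  h5:0 → peak 7
OP102@2: h1:5  h2:7  h3:7  h4:0  h5:0 → peak 7
OP102@3: h1:5  h2:5  h3:7  h4:2  h5:0 → peak 7
OP102@4: h1:5  h2:5  h3:5  h4:2  h5:2 → peak 5
Best is OP102@4, peak 5.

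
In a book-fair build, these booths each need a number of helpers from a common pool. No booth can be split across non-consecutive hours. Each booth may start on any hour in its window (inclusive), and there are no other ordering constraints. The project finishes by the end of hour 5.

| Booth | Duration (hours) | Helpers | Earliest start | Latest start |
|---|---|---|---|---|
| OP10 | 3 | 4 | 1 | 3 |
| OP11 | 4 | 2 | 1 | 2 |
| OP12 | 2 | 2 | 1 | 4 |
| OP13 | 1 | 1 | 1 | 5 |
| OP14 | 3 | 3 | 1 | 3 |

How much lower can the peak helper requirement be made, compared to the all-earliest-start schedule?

Early-start peak: h1:12  h2:11  h3:9  h4:2  h5:0 ⇒ 12.
Leveled (OP10@1, OP11@1, OP12@1, OP13@1, OP14@3): h1:9  h2:8  h3:9  h4:5  h5:3 ⇒ 9.
Reduction 12 − 9 = 3.

3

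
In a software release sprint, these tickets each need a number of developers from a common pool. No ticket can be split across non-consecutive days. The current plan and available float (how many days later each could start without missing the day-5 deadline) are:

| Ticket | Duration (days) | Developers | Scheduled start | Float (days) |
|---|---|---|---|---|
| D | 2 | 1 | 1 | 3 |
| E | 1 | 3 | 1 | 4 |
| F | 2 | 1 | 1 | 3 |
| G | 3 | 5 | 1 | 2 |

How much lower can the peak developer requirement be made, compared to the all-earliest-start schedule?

Early-start peak: d1:10  d2:7  d3:5  d4:0  d5:0 ⇒ 10.
Leveled (D@1, E@1, F@1, G@3): d1:5  d2:2  d3:5  d4:5  d5:5 ⇒ 5.
Reduction 10 − 5 = 5.

5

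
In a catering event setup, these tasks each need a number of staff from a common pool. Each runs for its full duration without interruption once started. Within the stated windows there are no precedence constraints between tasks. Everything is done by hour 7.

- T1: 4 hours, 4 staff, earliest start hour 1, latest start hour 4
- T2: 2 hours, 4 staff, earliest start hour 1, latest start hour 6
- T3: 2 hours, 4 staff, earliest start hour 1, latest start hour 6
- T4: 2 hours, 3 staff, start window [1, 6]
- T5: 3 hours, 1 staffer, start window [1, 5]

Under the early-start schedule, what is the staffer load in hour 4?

4

At early start, hour 4 has: T1.
Demand: 4 = 4.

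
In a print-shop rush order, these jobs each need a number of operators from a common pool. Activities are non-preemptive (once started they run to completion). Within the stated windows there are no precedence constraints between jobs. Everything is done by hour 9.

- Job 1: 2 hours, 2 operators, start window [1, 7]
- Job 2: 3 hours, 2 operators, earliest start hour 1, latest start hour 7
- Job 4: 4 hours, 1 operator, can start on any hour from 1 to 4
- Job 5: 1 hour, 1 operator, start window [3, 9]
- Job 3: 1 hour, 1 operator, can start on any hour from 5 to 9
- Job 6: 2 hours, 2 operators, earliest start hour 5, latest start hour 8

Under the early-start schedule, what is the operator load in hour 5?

3

At early start, hour 5 has: Job 3, Job 6.
Demand: 1 + 2 = 3.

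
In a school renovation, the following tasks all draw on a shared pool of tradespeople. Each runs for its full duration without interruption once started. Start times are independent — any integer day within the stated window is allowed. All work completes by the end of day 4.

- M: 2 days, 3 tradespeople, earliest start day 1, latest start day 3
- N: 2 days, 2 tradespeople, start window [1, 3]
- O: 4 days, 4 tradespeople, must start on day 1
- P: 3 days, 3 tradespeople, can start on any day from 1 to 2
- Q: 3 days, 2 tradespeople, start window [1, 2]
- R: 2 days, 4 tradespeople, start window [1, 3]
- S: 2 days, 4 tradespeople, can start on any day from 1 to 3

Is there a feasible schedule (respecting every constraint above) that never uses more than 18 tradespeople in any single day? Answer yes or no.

Schedule M@1, N@3, O@1, P@1, Q@1, R@1, S@3: d1:16  d2:16  d3:15  d4:10 — peak 16 ≤ 18.

yes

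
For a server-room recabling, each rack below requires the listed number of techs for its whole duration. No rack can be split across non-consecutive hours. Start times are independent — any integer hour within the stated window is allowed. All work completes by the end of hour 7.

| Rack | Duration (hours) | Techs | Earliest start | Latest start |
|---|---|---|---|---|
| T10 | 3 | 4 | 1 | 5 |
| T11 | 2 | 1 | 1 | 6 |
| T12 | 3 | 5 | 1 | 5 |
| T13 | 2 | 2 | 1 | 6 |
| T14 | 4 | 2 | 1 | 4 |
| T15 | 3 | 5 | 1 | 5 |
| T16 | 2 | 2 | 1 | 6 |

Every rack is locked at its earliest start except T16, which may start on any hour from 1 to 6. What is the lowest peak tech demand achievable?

19

T16@1: h1:21  h2:21  h3:16  h4:2  h5:0  h6:0  h7:0 → peak 21
T16@2: h1:19  h2:21  h3:18  h4:2  h5:0  h6:0  h7:0 → peak 21
T16@3: h1:19  h2:19  h3:18  h4:4  h5:0  h6:0  h7:0 → peak 19
T16@4: h1:19  h2:19  h3:16  h4:4  h5:2  h6:0  h7:0 → peak 19
T16@5: h1:19  h2:19  h3:16  h4:2  h5:2  h6:2  h7:0 → peak 19
T16@6: h1:19  h2:19  h3:16  h4:2  h5:0  h6:2  h7:2 → peak 19
Best is T16@3, peak 19.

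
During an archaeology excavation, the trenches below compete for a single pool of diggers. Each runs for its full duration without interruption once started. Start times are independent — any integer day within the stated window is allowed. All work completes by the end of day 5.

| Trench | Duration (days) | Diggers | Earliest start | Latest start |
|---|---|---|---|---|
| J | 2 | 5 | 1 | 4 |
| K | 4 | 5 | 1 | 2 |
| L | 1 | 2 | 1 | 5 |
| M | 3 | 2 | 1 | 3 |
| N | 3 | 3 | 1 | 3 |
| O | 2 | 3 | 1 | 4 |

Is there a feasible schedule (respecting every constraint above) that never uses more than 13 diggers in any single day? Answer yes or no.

Schedule J@1, K@1, L@3, M@1, N@3, O@4: d1:12  d2:12  d3:12  d4:11  d5:6 — peak 12 ≤ 13.

yes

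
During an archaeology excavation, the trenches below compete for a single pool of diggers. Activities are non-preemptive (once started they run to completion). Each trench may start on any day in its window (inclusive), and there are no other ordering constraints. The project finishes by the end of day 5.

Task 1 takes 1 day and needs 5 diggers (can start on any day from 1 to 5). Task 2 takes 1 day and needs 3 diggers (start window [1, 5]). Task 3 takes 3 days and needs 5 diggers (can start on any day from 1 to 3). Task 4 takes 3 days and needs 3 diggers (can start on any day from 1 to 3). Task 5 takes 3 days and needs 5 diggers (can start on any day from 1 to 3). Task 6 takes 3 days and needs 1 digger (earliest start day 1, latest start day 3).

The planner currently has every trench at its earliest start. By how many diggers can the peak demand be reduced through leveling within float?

Early-start peak: d1:22  d2:14  d3:14  d4:0  d5:0 ⇒ 22.
Leveled (Task 1@1, Task 2@1, Task 3@1, Task 4@2, Task 5@2, Task 6@1): d1:14  d2:14  d3:14  d4:8  d5:0 ⇒ 14.
Reduction 22 − 14 = 8.

8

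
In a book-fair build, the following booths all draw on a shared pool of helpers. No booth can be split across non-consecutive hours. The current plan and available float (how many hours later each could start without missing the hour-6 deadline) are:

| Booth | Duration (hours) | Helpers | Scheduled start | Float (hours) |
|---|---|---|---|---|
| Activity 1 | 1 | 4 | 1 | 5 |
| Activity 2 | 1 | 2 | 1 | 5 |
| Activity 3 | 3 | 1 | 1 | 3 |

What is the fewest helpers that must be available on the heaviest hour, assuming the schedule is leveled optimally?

Early-start (Activity 1@1, Activity 2@1, Activity 3@1) gives peak 7: h1:7  h2:1  h3:1  h4:0  h5:0  h6:0.
Shift Activity 2→2, Activity 3→2.
Schedule Activity 1@1, Activity 2@2, Activity 3@2: h1:4  h2:3  h3:1  h4:1  h5:0  h6:0 — peak 4.

4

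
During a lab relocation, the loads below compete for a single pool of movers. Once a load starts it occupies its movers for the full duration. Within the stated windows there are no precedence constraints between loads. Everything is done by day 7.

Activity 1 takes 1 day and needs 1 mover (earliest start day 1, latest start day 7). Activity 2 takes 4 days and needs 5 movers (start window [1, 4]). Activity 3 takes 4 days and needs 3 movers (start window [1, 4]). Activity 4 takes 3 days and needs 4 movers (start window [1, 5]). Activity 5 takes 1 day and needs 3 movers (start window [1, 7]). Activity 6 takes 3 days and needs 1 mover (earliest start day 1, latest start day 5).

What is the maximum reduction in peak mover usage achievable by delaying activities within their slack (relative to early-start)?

Early-start peak: d1:17  d2:13  d3:13  d4:8  d5:0  d6:0  d7:0 ⇒ 17.
Leveled (Activity 1@1, Activity 2@1, Activity 3@2, Activity 4@5, Activity 5@6, Activity 6@5): d1:6  d2:8  d3:8  d4:8  d5:8  d6:8  d7:5 ⇒ 8.
Reduction 17 − 8 = 9.

9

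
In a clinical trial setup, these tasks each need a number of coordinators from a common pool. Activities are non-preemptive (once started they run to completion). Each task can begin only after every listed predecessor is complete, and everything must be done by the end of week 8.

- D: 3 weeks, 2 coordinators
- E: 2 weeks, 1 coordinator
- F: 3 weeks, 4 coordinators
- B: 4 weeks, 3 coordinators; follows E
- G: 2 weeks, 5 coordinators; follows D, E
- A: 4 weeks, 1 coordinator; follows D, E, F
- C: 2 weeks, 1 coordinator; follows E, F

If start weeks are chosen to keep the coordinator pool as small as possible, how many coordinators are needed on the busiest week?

Early-start (D@1, E@1, F@1, B@3, G@4, A@4, C@4) gives peak 10: w1:7  w2:7  w3:9  w4:10  w5:10  w6:4  w7:1  w8:0.
Shift C→6.
Schedule D@1, E@1, F@1, B@3, G@4, A@4, C@6: w1:7  w2:7  w3:9  w4:9  w5:9  w6:5  w7:2  w8:0 — peak 9.

9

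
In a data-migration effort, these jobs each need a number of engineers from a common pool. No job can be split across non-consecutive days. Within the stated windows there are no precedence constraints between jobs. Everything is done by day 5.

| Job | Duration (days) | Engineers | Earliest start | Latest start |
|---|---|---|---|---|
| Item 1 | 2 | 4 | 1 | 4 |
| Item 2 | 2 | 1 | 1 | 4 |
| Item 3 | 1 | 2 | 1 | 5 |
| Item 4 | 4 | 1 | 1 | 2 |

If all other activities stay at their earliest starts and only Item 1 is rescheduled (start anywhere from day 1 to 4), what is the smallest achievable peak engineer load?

Item 1@1: d1:8  d2:6  d3:1  d4:1  d5:0 → peak 8
Item 1@2: d1:4  d2:6  d3:5  d4:1  d5:0 → peak 6
Item 1@3: d1:4  d2:2  d3:5  d4:5  d5:0 → peak 5
Item 1@4: d1:4  d2:2  d3:1  d4:5  d5:4 → peak 5
Best is Item 1@3, peak 5.

5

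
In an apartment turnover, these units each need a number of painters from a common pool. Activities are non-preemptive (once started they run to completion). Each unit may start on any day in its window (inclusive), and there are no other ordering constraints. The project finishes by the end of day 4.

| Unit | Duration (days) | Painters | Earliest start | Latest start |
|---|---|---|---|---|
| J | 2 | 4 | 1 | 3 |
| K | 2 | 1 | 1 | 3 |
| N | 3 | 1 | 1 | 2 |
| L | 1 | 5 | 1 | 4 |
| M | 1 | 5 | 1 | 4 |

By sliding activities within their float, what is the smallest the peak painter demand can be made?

6

Early-start (J@1, K@1, N@1, L@1, M@1) gives peak 16: d1:16  d2:6  d3:1  d4:0.
Shift L→3, M→4.
Schedule J@1, K@1, N@1, L@3, M@4: d1:6  d2:6  d3:6  d4:5 — peak 6.
Total painter-days = 23 over 4 days ⇒ peak ≥ ⌈23/4⌉ = 6, so 6 is optimal.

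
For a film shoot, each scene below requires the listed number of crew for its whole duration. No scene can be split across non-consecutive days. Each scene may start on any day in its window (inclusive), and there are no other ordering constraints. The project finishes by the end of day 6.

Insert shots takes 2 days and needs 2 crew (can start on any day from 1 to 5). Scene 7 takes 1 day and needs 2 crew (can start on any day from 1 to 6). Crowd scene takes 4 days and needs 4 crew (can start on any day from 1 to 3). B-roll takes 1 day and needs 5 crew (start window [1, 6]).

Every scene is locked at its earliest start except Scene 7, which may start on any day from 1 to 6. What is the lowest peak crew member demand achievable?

11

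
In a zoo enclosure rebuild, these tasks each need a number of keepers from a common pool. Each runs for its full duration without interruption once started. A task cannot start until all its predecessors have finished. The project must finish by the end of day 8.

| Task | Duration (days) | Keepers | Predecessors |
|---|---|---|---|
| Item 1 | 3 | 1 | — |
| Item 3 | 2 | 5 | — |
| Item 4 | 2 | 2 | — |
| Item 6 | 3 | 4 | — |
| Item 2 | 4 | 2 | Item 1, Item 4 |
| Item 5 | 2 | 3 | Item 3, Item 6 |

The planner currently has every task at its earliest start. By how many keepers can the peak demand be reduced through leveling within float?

Early-start peak: d1:12  d2:12  d3:5  d4:5  d5:5  d6:2  d7:2  d8:0 ⇒ 12.
Leveled (Item 1@1, Item 3@1, Item 4@3, Item 6@4, Item 2@5, Item 5@7): d1:6  d2:6  d3:3  d4:6  d5:6  d6:6  d7:5  d8:5 ⇒ 6.
Reduction 12 − 6 = 6.

6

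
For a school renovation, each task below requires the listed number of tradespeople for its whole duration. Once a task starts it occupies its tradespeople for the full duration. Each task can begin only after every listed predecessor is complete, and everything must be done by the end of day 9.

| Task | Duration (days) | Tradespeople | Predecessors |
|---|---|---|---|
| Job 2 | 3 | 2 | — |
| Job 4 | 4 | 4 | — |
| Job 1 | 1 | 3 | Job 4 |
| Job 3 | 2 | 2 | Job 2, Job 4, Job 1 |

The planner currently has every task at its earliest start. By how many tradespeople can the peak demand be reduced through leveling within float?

1

Early-start peak: d1:6  d2:6  d3:6  d4:4  d5:3  d6:2  d7:2  d8:0  d9:0 ⇒ 6.
Leveled (Job 2@5, Job 4@1, Job 1@5, Job 3@8): d1:4  d2:4  d3:4  d4:4  d5:5  d6:2  d7:2  d8:2  d9:2 ⇒ 5.
Reduction 6 − 5 = 1.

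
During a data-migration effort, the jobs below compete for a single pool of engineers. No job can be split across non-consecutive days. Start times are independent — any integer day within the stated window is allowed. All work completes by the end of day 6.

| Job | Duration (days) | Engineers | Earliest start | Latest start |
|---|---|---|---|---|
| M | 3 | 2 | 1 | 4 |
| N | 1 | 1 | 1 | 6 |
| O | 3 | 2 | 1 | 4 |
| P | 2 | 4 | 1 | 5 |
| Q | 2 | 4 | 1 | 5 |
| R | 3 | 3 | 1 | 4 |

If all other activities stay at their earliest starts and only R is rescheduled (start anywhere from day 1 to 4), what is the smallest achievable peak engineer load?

R@1: d1:16  d2:15  d3:7  d4:0  d5:0  d6:0 → peak 16
R@2: d1:13  d2:15  d3:7  d4:3  d5:0  d6:0 → peak 15
R@3: d1:13  d2:12  d3:7  d4:3  d5:3  d6:0 → peak 13
R@4: d1:13  d2:12  d3:4  d4:3  d5:3  d6:3 → peak 13
Best is R@3, peak 13.

13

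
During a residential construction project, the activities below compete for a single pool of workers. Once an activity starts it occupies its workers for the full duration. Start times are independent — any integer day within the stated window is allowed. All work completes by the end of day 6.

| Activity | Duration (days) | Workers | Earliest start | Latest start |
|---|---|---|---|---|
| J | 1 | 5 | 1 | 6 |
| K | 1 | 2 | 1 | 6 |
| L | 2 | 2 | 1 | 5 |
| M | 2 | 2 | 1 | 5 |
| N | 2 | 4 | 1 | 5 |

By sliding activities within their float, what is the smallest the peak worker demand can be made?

5

Early-start (J@1, K@1, L@1, M@1, N@1) gives peak 15: d1:15  d2:8  d3:0  d4:0  d5:0  d6:0.
Shift K→2, L→2, M→3, N→5.
Schedule J@1, K@2, L@2, M@3, N@5: d1:5  d2:4  d3:4  d4:2  d5:4  d6:4 — peak 5.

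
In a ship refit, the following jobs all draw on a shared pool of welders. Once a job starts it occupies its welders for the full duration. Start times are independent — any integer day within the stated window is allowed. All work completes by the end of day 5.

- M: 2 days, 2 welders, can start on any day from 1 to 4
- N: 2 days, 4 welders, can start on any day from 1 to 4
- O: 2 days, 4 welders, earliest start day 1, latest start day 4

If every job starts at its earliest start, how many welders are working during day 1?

At early start, day 1 has: M, N, O.
Demand: 2 + 4 + 4 = 10.

10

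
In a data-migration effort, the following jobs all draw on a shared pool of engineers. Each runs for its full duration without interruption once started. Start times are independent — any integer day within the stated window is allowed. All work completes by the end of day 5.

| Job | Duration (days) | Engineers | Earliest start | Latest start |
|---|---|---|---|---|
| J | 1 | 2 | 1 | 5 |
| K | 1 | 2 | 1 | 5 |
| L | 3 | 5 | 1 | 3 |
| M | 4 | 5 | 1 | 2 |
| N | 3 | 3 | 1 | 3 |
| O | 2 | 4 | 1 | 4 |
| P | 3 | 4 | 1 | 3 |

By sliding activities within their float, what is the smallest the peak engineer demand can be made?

17

Early-start (J@1, K@1, L@1, M@1, N@1, O@1, P@1) gives peak 25: d1:25  d2:21  d3:17  d4:5  d5:0.
Shift O→4, P→2.
Schedule J@1, K@1, L@1, M@1, N@1, O@4, P@2: d1:17  d2:17  d3:17  d4:13  d5:4 — peak 17.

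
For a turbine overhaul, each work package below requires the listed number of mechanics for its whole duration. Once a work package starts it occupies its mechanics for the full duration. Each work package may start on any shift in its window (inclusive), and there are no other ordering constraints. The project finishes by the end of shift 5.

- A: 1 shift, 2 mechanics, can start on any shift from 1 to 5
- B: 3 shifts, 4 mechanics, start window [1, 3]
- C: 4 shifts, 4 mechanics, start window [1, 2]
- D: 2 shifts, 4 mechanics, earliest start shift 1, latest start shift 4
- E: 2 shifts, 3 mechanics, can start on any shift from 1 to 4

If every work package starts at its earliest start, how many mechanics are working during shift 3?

At early start, shift 3 has: B, C.
Demand: 4 + 4 = 8.

8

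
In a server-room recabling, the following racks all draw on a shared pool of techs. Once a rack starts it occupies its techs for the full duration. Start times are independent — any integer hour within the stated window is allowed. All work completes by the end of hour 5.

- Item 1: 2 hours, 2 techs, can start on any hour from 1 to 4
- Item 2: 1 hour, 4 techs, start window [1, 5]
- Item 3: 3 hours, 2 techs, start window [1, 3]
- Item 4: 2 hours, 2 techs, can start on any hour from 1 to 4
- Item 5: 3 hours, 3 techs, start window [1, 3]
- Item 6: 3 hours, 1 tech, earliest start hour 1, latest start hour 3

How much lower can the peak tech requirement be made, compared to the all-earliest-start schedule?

Early-start peak: h1:14  h2:10  h3:6  h4:0  h5:0 ⇒ 14.
Leveled (Item 1@1, Item 2@1, Item 3@2, Item 4@4, Item 5@3, Item 6@1): h1:7  h2:5  h3:6  h4:7  h5:5 ⇒ 7.
Reduction 14 − 7 = 7.

7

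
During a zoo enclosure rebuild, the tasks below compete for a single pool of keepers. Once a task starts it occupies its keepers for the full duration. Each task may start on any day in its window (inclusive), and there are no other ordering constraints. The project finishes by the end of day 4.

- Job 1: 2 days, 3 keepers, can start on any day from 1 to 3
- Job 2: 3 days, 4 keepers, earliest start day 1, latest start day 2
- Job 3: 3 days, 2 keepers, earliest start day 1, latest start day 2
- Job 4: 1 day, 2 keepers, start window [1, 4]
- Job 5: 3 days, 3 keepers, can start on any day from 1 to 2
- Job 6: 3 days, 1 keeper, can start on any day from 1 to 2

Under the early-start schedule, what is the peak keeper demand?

Early-start schedule: Job 1@1, Job 2@1, Job 3@1, Job 4@1, Job 5@1, Job 6@1.
Load per day: day 1: 15, day 2: 13, day 3: 10, day 4: 0.
Peak is 15.

15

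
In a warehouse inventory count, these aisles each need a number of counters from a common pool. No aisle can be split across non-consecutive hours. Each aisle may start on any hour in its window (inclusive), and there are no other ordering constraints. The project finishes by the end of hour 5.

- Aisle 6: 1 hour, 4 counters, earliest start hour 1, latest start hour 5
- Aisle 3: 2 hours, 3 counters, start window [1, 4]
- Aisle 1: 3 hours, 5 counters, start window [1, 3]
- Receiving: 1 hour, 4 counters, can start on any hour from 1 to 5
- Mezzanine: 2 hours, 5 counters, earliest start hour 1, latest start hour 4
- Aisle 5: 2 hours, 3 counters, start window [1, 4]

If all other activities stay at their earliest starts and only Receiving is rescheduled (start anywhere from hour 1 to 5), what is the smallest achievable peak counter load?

20

Receiving@1: h1:24  h2:16  h3:5  h4:0  h5:0 → peak 24
Receiving@2: h1:20  h2:20  h3:5  h4:0  h5:0 → peak 20
Receiving@3: h1:20  h2:16  h3:9  h4:0  h5:0 → peak 20
Receiving@4: h1:20  h2:16  h3:5  h4:4  h5:0 → peak 20
Receiving@5: h1:20  h2:16  h3:5  h4:0  h5:4 → peak 20
Best is Receiving@2, peak 20.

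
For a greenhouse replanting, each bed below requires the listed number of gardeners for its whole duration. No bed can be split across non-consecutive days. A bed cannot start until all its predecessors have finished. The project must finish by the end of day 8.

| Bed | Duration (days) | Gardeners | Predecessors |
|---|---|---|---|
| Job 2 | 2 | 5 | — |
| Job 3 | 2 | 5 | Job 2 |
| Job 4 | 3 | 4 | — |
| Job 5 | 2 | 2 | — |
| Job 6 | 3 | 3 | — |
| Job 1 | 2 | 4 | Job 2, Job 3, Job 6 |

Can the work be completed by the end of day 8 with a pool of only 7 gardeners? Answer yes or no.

The minimum achievable peak is 8; 7 < 8, so no feasible schedule stays within the cap.

no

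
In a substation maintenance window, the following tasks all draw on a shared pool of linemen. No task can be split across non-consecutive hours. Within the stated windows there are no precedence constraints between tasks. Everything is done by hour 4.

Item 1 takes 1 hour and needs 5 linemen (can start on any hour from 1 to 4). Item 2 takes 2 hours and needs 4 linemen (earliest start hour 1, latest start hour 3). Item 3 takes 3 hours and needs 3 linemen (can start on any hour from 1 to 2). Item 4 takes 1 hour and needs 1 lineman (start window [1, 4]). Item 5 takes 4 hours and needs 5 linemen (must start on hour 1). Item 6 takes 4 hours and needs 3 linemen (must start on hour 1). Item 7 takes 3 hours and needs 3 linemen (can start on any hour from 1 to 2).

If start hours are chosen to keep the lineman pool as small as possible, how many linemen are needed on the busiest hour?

18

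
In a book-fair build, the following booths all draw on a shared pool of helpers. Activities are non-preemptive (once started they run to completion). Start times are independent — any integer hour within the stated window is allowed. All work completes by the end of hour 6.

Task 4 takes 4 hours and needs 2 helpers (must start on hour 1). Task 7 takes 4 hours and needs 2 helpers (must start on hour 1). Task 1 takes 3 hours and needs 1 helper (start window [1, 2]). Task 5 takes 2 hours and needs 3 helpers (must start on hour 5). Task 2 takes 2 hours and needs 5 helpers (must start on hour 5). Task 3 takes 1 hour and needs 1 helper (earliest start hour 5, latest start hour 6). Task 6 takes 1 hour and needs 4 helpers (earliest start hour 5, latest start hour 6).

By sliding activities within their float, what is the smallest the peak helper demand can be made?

Early-start (Task 4@1, Task 7@1, Task 1@1, Task 5@5, Task 2@5, Task 3@5, Task 6@5) gives peak 13: h1:5  h2:5  h3:5  h4:4  h5:13  h6:8.
Shift Task 6→6.
Schedule Task 4@1, Task 7@1, Task 1@1, Task 5@5, Task 2@5, Task 3@5, Task 6@6: h1:5  h2:5  h3:5  h4:4  h5:9  h6:12 — peak 12.
No arrangement of the 8 feasible schedules does better.

12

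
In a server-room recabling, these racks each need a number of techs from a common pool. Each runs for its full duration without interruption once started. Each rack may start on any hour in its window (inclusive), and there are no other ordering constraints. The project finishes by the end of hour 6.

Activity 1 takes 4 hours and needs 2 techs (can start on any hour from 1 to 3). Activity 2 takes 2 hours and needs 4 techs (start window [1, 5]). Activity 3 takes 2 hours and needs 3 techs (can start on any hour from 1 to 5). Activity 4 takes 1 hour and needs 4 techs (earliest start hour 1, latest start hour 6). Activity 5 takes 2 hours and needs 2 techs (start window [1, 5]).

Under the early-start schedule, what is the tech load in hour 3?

At early start, hour 3 has: Activity 1.
Demand: 2 = 2.

2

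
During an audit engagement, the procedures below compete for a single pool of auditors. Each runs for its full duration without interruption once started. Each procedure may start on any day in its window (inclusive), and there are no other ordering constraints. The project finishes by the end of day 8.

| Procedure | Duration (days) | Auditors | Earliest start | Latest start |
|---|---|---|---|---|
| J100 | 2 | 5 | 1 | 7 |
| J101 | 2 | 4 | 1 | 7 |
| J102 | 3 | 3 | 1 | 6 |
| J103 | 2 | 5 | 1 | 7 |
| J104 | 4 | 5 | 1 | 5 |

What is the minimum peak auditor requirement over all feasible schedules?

9

Early-start (J100@1, J101@1, J102@1, J103@1, J104@1) gives peak 22: d1:22  d2:22  d3:8  d4:5  d5:0  d6:0  d7:0  d8:0.
Shift J102→3, J103→3, J104→5.
Schedule J100@1, J101@1, J102@3, J103@3, J104@5: d1:9  d2:9  d3:8  d4:8  d5:8  d6:5  d7:5  d8:5 — peak 9.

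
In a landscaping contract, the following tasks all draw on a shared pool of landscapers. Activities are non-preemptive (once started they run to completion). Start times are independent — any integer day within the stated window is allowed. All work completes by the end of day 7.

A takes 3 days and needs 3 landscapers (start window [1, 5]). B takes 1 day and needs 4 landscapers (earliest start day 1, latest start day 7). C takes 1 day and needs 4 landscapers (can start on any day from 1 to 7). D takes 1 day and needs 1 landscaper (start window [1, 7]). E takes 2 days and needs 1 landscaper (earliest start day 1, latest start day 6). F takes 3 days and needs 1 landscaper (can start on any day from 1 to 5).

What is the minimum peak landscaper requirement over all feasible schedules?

4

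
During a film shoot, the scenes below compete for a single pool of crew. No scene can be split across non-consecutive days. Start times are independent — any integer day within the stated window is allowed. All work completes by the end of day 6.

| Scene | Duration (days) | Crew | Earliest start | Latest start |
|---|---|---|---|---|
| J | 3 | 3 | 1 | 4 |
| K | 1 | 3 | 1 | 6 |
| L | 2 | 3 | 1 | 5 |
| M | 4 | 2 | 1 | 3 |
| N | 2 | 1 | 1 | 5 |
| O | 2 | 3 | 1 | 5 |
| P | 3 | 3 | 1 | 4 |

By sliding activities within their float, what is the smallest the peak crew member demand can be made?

Early-start (J@1, K@1, L@1, M@1, N@1, O@1, P@1) gives peak 18: d1:18  d2:15  d3:8  d4:2  d5:0  d6:0.
Shift L→2, N→4, O→5, P→4.
Schedule J@1, K@1, L@2, M@1, N@4, O@5, P@4: d1:8  d2:8  d3:8  d4:6  d5:7  d6:6 — peak 8.
Total crew member-days = 43 over 6 days ⇒ peak ≥ ⌈43/6⌉ = 8, so 8 is optimal.

8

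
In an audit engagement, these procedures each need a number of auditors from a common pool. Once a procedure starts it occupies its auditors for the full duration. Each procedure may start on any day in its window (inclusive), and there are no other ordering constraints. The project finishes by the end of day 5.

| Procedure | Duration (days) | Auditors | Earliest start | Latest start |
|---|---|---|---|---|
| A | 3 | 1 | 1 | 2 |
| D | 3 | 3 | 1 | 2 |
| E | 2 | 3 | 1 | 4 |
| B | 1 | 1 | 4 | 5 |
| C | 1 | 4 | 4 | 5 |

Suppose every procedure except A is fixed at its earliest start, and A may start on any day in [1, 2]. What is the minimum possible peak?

A@1: d1:7  d2:7  d3:4  d4:5  d5:0 → peak 7
A@2: d1:6  d2:7  d3:4  d4:6  d5:0 → peak 7
Best is A@1, peak 7.

7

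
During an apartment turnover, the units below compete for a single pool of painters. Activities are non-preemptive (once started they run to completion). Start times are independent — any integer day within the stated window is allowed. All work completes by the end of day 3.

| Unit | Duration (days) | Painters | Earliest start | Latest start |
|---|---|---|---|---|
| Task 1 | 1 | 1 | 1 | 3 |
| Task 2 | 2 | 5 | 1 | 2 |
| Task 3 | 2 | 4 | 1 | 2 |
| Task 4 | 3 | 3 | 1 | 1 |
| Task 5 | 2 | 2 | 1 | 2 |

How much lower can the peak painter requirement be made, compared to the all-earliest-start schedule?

1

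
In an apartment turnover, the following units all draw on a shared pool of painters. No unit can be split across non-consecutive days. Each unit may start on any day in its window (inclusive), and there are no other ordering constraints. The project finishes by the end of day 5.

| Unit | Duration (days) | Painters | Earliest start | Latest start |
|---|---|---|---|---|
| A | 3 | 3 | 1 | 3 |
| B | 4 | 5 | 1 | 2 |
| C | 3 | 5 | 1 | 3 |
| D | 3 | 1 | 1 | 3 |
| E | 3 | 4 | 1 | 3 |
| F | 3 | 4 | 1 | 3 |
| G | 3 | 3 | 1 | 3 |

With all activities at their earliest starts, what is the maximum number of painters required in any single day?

25

Early-start schedule: A@1, B@1, C@1, D@1, E@1, F@1, G@1.
Load per day: day 1: 25, day 2: 25, day 3: 25, day 4: 5, day 5: 0.
Peak is 25.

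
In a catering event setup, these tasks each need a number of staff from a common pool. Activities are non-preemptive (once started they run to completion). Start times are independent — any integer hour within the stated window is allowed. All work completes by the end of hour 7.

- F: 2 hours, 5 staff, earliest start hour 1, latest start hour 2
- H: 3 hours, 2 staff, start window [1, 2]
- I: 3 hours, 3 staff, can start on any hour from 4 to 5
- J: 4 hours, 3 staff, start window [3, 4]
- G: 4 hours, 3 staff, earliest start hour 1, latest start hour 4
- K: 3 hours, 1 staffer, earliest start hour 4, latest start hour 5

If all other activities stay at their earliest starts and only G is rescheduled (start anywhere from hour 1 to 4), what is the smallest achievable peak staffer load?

G@1: h1:10  h2:10  h3:8  h4:10  h5:7  h6:7  h7:0 → peak 10
G@2: h1:7  h2:10  h3:8  h4:10  h5:10  h6:7  h7:0 → peak 10
G@3: h1:7  h2:7  h3:8  h4:10  h5:10  h6:10  h7:0 → peak 10
G@4: h1:7  h2:7  h3:5  h4:10  h5:10  h6:10  h7:3 → peak 10
Best is G@1, peak 10.

10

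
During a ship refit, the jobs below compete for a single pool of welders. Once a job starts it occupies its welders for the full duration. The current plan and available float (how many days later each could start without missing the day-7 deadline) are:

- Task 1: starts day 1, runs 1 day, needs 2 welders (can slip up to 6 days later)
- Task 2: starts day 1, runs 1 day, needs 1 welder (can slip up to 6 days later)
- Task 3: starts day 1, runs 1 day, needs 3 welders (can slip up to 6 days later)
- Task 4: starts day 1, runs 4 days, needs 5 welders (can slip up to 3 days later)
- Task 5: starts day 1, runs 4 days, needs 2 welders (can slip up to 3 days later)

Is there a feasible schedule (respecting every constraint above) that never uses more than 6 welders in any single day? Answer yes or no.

The minimum achievable peak is 7; 6 < 7, so no feasible schedule stays within the cap.

no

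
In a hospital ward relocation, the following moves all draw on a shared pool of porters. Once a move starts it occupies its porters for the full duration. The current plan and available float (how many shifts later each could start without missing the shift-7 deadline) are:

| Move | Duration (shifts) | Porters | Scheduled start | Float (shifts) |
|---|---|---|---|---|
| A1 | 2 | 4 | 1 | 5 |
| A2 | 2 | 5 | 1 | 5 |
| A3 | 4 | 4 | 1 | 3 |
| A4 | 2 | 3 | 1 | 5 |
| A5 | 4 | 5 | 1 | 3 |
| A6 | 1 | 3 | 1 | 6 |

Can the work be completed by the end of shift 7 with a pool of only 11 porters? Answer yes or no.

Schedule A1@1, A2@5, A3@1, A4@1, A5@3, A6@7: s1:11  s2:11  s3:9  s4:9  s5:10  s6:10  s7:3 — peak 11 ≤ 11.

yes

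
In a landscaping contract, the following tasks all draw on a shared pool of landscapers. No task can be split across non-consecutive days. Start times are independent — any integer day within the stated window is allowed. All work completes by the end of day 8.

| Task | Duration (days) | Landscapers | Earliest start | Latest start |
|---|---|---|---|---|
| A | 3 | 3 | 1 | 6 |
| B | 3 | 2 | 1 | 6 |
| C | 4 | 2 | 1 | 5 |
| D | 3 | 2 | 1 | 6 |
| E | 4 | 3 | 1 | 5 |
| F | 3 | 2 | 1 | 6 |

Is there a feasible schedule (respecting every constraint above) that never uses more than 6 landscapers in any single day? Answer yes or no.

The minimum achievable peak is 7; 6 < 7, so no feasible schedule stays within the cap.

no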